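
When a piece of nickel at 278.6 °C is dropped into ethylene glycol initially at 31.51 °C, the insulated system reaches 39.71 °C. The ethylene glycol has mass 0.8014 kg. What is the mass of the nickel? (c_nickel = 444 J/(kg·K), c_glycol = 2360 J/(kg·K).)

|Q_nickel| = |Q_glycol|:
m·444·(278.6 − 39.71) = 0.8014·2360·(39.71 − 31.51)
106067 m = 15509  ⇒  m ≈ 0.1462 kg

m ≈ 0.146 kg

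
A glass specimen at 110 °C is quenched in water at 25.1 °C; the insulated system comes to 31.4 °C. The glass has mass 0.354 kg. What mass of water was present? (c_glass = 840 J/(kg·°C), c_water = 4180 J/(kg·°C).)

|Q_glass| = |Q_water|:
0.354·840·(110 − 31.4) = m·4180·(31.4 − 25.1)
26334 m = 23372  ⇒  m ≈ 0.8875 kg

m ≈ 0.888 kg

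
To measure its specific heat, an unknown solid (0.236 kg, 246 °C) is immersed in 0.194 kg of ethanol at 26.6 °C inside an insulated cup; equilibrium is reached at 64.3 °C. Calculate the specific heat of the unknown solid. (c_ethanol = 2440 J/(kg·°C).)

c ≈ 416 J/(kg·°C)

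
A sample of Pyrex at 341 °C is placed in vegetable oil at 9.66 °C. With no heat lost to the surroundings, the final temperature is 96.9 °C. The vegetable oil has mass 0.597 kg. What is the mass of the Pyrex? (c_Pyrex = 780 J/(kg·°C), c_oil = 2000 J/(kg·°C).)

m ≈ 0.547 kg

Taking heat into each body as positive, Σ m c ΔT = 0:
m·780·(96.9 − 341) + 0.597·2000·(96.9 − 9.66) = 0
-190398 m = -104165
m = -104165/-190398 ≈ 0.5471 kg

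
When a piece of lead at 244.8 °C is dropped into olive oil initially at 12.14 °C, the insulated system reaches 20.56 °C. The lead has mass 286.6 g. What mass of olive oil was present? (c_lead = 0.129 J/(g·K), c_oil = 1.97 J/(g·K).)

m ≈ 500 g

Heat lost by the lead = heat gained by the oil:
286.6·0.129·(244.8 − 20.56) = m·1.97·(20.56 − 12.14)
16.59 m = 8290.5  ⇒  m ≈ 499.8 g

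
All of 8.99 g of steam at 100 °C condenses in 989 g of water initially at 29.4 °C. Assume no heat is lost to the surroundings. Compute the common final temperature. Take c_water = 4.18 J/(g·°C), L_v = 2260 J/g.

T_f ≈ 34.9 °C

Sum of m c ΔT and latent-heat terms is zero:
steam→water at 100 °C releases m L_v = 8.99·2260 = 20317; condensate cools 100→T: 8.99·4.18·(T − 100) = 37.58(T − 100); water warms: 989·4.18·(T − 29.4) = 4134(T − 29.4)
4171.6 T = 20317 + 3757.8 + 121540 = 145615
T ≈ 34.91 °C — below 100 °C, confirming all the steam condensed.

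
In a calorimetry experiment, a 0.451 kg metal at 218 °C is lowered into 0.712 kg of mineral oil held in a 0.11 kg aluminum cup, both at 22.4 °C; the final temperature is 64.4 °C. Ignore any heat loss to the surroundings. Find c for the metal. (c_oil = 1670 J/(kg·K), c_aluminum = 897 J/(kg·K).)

c ≈ 781 J/(kg·K)

Let T be the final temperature. ΣQ_i = 0:
0.451·c·(64.4 − 218) + 0.712·1670·(64.4 − 22.4) + 0.11·897·(64.4 − 22.4) = 0
-69.27 c = -54084
c = -54084/-69.27 ≈ 780.7 J/(kg·K)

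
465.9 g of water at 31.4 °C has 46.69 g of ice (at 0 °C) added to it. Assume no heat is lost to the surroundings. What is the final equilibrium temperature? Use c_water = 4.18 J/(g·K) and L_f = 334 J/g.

Conservation of energy gives ΣQ = 0:
melt ice: 46.69×334 = 15594
  warm the meltwater: 195.16 T
  water cools: 465.9×4.18×(T − 31.4) = 1947.5(T − 31.4)
2142.6 T = 61150 − 15594 = 45556
T ≈ 21.26 °C — above 0 °C, consistent with complete melting.

T_f ≈ 21.3 °C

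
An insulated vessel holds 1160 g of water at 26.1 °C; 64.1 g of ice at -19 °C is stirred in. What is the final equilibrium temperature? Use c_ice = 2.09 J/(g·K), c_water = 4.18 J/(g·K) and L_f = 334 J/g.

Net heat exchanged in the isolated system is zero:
ice -19→0 °C: 64.1×2.09×19 = 2545.4; fusion: m_ice L_f = 64.1×334 = 21409; warm the meltwater: 267.94 T; water: 4848.8(T − 26.1)
5116.7 T = 126554 − 23955 = 102599
T ≈ 20.05 °C. Since T > 0 °C, the all-ice-melts assumption holds.

T_f ≈ 20.1 °C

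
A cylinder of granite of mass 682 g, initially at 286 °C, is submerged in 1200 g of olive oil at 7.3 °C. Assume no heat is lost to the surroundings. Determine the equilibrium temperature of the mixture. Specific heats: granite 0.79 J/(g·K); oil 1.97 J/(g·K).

T_f ≈ 59.0 °C

T_f is the heat-capacity-weighted average of the initial temperatures:
T_f = (538.78·286 + 2364·7.3) / (538.78 + 2364)
    = 171348 / 2902.8 ≈ 59.03 °C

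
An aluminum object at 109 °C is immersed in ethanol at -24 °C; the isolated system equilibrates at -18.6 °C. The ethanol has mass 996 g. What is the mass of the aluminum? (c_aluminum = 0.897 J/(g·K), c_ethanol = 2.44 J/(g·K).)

Heat lost by the aluminum = heat gained by the ethanol:
m×0.897×(109 − -18.6) = 996×2.44×(-18.6 − (-24))
114.46 m = 13123  ⇒  m ≈ 114.7 g

m ≈ 115 g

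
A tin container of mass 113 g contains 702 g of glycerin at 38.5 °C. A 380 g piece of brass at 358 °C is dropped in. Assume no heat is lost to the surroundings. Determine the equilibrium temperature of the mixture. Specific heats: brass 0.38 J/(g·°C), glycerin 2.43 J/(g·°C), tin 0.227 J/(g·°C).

T_f ≈ 63.1 °C

Net heat exchanged in the isolated system is zero:
380×0.38×(T − 358) + 702×2.43×(T − 38.5) + 113×0.227×(T − 38.5) = 0
144.4(T − 358) + 1705.9(T − 38.5) + 25.65(T − 38.5) = 0
1875.9 T = 118358
T = 118358 / 1875.9 = 63.1 °C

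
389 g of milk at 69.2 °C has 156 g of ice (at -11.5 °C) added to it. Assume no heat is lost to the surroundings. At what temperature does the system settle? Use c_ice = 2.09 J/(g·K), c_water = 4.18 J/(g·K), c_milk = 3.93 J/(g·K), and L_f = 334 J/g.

T_f ≈ 22.9 °C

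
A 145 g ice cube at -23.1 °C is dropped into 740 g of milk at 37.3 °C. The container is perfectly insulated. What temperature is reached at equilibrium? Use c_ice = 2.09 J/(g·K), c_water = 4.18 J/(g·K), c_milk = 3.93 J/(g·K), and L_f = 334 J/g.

Conservation of energy gives ΣQ = 0:
warm ice to 0 °C: 145·2.09·(0 − (-23.1)) = 7000.5; fusion: m_ice L_f = 145·334 = 48430; warm the meltwater: 606.1 T; milk: 2908.2(T − 37.3)
3514.3 T = 108476 − 55430 = 53045
T ≈ 15.09 °C. Since T > 0 °C, the all-ice-melts assumption holds.

T_f ≈ 15.1 °C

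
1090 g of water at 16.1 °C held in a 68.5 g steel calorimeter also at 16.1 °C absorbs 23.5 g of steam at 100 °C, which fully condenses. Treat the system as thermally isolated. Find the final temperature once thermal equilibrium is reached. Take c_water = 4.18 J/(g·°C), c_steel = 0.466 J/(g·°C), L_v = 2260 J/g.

T_f ≈ 29.2 °C

Setting the total heat transfer to zero:
latent heat released on condensation: 23.5·2260 = 53110; condensed water 100 °C→T: 98.23(T − 100); water warms: 1090·4.18·(T − 16.1) = 4556.2(T − 16.1); cup: 31.92(T − 16.1)
4686.4 T = 53110 + 9823 + 73869 = 136802
T ≈ 29.19 °C — below 100 °C, confirming all the steam condensed.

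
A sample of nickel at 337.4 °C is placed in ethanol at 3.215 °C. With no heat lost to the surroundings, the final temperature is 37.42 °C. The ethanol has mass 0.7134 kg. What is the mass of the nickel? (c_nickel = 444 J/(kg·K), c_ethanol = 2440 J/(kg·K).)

m ≈ 0.447 kg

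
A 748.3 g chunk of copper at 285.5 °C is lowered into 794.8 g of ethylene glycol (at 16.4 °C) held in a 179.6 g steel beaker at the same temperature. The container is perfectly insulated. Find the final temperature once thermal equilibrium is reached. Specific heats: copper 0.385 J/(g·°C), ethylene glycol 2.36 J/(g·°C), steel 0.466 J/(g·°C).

T_f ≈ 50.9 °C

With ΣQ=0 the equilibrium temperature is the m·c-weighted mean:
T_f = (288.1·285.5 + 1875.7·16.4 + 83.69·16.4) / (288.1 + 1875.7 + 83.69)
    = 114386 / 2247.5 ≈ 50.89 °C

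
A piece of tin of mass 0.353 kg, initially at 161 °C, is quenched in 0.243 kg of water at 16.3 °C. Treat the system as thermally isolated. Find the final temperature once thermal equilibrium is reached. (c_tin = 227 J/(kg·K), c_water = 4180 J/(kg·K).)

T_f ≈ 26.9 °C

Net heat exchanged in the isolated system is zero:
0.353·227·(T − 161) + 0.243·4180·(T − 16.3) = 0
1095.9 T = 29458
T = 29458 / 1095.9 = 26.9 °C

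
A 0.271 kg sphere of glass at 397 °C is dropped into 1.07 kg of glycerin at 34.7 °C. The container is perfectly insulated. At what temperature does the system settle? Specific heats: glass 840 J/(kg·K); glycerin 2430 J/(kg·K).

T_f ≈ 63.9 °C

With ΣQ=0 the equilibrium temperature is the m·c-weighted mean:
T_f = (227.64×397 + 2600.1×34.7) / (227.64 + 2600.1)
    = 180597 / 2827.7 ≈ 63.87 °C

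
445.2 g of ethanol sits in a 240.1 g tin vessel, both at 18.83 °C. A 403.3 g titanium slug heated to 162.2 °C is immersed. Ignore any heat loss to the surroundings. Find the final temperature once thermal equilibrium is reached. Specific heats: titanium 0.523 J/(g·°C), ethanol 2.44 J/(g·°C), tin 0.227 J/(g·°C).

T_f ≈ 41.2 °C

Setting the total heat transfer to zero:
403.3×0.523×(T − 162.2) + 445.2×2.44×(T − 18.83) + 240.1×0.227×(T − 18.83) = 0
(210.93 + 1086.3 + 54.5) T = 210.93×162.2 + 1086.3×18.83 + 54.5×18.83
T ≈ 41.20 °C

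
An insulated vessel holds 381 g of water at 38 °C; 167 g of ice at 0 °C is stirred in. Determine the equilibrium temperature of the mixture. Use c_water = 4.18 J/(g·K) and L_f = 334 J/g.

T_f ≈ 2.1 °C

Let T be the final temperature. ΣQ_i = 0:
fusion: m_ice L_f = 167×334 = 55778; meltwater 0→T: 167×4.18×T = 698.06 T; water cools: 381×4.18×(T − 38) = 1592.6(T − 38)
2290.6 T = 60518 − 55778 = 4740
T ≈ 2.07 °C — above 0 °C, consistent with complete melting.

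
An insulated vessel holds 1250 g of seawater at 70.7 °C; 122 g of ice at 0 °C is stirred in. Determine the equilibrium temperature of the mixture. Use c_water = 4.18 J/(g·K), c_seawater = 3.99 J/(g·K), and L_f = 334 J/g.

T_f ≈ 56.7 °C

Conservation of energy gives ΣQ = 0:
fusion: m_ice L_f = 122×334 = 40748; warm the meltwater: 509.96 T; seawater cools: 1250×3.99×(T − 70.7) = 4987.5(T − 70.7)
5497.5 T = 352616 − 40748 = 311868
T ≈ 56.73 °C (positive, so assuming full melt was valid).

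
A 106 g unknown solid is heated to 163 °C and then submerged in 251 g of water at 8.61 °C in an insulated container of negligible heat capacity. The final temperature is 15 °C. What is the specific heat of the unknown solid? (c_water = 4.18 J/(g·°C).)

c ≈ 0.427 J/(g·°C)

Heat lost by the unknown solid = heat gained by the water:
106×c×(163 − 15) = 251×4.18×(15 − 8.61)
15688 c = 6704.3  ⇒  c ≈ 0.4273 J/(g·°C)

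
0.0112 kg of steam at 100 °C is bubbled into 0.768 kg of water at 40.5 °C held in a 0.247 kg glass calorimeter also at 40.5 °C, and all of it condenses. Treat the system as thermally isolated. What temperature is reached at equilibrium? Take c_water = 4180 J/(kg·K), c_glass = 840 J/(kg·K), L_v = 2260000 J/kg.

Heat gained plus heat lost sum to zero:
condense steam: −0.0112×2260000 = −25312; condensate cools 100→T: 0.0112×4180×(T − 100) = 46.82(T − 100); water warms: 0.768×4180×(T − 40.5) = 3210.2(T − 40.5); cup: 207.48(T − 40.5)
3464.5 T = 25312 + 4681.6 + 138418 = 168411
T ≈ 48.61 °C (< 100 °C, so full condensation is consistent).

T_f ≈ 48.6 °C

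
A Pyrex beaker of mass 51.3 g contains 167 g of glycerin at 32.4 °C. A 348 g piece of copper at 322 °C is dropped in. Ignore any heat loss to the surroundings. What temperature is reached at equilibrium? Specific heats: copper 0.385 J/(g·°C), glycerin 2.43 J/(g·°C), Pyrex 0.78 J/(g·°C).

With ΣQ=0 the equilibrium temperature is the m·c-weighted mean:
T_f = (133.98·322 + 405.81·32.4 + 40.01·32.4) / (133.98 + 405.81 + 40.01)
    = 57586 / 579.8 ≈ 99.32 °C

T_f ≈ 99.3 °C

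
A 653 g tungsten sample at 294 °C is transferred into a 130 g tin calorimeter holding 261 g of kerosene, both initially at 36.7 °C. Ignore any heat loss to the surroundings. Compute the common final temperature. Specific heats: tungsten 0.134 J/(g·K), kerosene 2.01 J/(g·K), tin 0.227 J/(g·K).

T_f ≈ 71.8 °C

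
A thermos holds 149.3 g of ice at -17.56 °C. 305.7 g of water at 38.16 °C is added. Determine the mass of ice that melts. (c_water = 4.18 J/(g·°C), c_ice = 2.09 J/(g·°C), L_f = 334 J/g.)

m_melted ≈ 130 g

Water can give up m c ΔT = 305.7×4.18×38.16 = 48762 J before reaching 0 °C.
Warming the ice to 0 °C takes 149.3×2.09×17.56 = 5479.4 J, leaving 43282 J for melting.
Melting all 149.3 g of ice would need 149.3×334 = 49866 J.
Since 43282 < 49866 J, not all the ice melts; equilibrium is at 0 °C.
Mass melted = 43282/334 ≈ 129.6 g.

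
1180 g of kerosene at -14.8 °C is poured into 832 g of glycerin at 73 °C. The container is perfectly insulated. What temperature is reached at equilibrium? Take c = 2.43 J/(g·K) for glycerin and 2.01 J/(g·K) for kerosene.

T_f ≈ 25.6 °C

Taking heat into each body as positive, Σ m c ΔT = 0:
832*2.43*(T − 73) + 1180*2.01*(T − (-14.8)) = 0
2021.8(T − 73) + 2371.8(T − (-14.8)) = 0
(2021.8 + 2371.8) T = 2021.8*73 + 2371.8*(-14.8)
T = 112486 / 4393.6 = 25.6 °C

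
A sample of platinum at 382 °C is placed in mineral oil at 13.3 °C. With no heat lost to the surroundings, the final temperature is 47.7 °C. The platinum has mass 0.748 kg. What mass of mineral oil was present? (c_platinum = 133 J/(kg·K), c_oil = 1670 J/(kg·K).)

Heat gained plus heat lost sum to zero:
0.748×133×(47.7 − 382) + m×1670×(47.7 − 13.3) = 0
57448 m = 33258
m = 33258/57448 ≈ 0.5789 kg

m ≈ 0.579 kg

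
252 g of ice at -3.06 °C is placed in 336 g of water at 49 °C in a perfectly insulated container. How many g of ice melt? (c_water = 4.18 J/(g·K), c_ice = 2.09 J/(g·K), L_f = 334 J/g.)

Water can give up m c ΔT = 336·4.18·49 = 68820 J before reaching 0 °C.
Of that, 252·2.09·3.06 = 1611.6 J goes to bring the ice to 0 °C, leaving 67208 J.
Melting all 252 g of ice would need 252·334 = 84168 J.
Since 67208 < 84168 J, not all the ice melts; equilibrium is at 0 °C.
Mass melted = 67208/334 ≈ 201.2 g.

m_melted ≈ 201 g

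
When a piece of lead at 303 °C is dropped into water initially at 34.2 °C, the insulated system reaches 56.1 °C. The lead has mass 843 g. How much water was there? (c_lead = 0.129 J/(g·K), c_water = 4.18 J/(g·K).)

Heat gained plus heat lost sum to zero:
843·0.129·(56.1 − 303) + m·4.18·(56.1 − 34.2) = 0
91.54 m = 26850
m = 26850/91.54 ≈ 293.3 g

m ≈ 293 g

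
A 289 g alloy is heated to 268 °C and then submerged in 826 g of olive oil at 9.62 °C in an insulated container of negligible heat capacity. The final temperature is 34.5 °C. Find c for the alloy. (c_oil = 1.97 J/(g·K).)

c ≈ 0.6 J/(g·K)

m_s c (T_s − T_f) = m_oil c_oil (T_f − T_0):
289×c×(268 − 34.5) = 826×1.97×(34.5 − 9.62)
67482 c = 40485  ⇒  c ≈ 0.5999 J/(g·K)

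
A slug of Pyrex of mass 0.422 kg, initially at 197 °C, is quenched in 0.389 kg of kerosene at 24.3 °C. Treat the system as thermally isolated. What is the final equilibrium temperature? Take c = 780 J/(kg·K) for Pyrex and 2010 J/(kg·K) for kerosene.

T_f ≈ 75.5 °C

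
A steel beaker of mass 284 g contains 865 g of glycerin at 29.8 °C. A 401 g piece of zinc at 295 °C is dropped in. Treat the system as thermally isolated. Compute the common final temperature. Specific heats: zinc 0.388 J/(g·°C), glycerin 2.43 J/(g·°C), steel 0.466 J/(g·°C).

Net heat exchanged in the isolated system is zero:
401·0.388·(T − 295) + 865·2.43·(T − 29.8) + 284·0.466·(T − 29.8) = 0
155.59(T − 295) + 2102(T − 29.8) + 132.34(T − 29.8) = 0
2389.9 T = 112480
T = 112480/2389.9 ≈ 47.07 °C

T_f ≈ 47.1 °C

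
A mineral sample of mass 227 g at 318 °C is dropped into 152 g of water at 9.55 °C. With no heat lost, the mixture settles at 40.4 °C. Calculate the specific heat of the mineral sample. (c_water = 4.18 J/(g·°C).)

m_s c (T_s − T_f) = m_water c_water (T_f − T_0):
227·c·(318 − 40.4) = 152·4.18·(40.4 − 9.55)
63015 c = 19601  ⇒  c ≈ 0.311 J/(g·°C)

c ≈ 0.311 J/(g·°C)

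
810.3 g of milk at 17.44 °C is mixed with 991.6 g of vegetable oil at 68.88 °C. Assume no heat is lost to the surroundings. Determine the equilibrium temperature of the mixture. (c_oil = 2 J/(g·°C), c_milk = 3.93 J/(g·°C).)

T_f ≈ 37.2 °C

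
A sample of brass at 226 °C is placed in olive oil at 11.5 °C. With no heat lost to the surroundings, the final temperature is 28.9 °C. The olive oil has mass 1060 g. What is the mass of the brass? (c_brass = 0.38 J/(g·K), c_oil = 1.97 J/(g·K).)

m ≈ 485 g

Let T be the final temperature. ΣQ_i = 0:
m·0.38·(28.9 − 226) + 1060·1.97·(28.9 − 11.5) = 0
-74.9 m = -36335
m = -36335/-74.9 ≈ 485.1 g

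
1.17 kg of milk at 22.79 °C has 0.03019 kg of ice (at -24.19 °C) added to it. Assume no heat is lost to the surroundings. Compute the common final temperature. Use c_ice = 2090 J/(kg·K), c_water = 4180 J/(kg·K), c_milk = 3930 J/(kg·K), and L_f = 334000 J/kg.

T_f ≈ 19.7 °C

Net heat exchanged in the isolated system is zero:
ice -24.19→0 °C: 0.03019·2090·24.19 = 1526.3
  latent heat to melt: 0.03019·334000 = 10083
  meltwater 0→T: 0.03019·4180·T = 126.19 T
  milk cools: 1.17·3930·(T − 22.79) = 4598.1(T − 22.79)
4724.3 T = 104791 − 11610 = 93181
T ≈ 19.72 °C. Since T > 0 °C, the all-ice-melts assumption holds.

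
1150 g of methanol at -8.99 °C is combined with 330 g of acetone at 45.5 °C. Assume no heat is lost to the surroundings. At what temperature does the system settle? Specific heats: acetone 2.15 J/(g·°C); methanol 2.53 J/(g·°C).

T_f ≈ 1.7 °C

Heat lost by the acetone equals heat gained by the methanol:
330·2.15·(45.5 − T) = 1150·2.53·(T − (-8.99))
709.5(45.5 − T) = 2909.5(T − (-8.99))
3619 T = 6125.8  ⇒  T ≈ 1.69 °C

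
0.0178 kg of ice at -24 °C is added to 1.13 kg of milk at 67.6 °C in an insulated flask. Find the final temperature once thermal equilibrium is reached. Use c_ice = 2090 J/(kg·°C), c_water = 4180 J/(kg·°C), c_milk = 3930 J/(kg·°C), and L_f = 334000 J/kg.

T_f ≈ 65.0 °C

Conservation of energy gives ΣQ = 0:
ice -24→0 °C: 0.0178·2090·24 = 892.85
  melt ice: 0.0178·334000 = 5945.2
  meltwater 0→T: 0.0178·4180·T = 74.4 T
  milk cools: 1.13·3930·(T − 67.6) = 4440.9(T − 67.6)
4515.3 T = 300205 − 6838 = 293367
T ≈ 64.97 °C — above 0 °C, consistent with complete melting.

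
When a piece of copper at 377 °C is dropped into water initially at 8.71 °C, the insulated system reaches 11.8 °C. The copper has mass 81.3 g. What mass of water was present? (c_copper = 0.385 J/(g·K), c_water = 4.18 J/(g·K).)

|Q_copper| = |Q_water|:
81.3·0.385·(377 − 11.8) = m·4.18·(11.8 − 8.71)
12.92 m = 11431  ⇒  m ≈ 885 g

m ≈ 885 g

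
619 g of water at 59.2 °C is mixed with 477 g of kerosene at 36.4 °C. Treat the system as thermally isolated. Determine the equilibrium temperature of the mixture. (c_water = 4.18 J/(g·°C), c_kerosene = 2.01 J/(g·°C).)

With ΣQ=0 the equilibrium temperature is the m·c-weighted mean:
T_f = (2587.4·59.2 + 958.77·36.4) / (2587.4 + 958.77)
    = 188074 / 3546.2 ≈ 53.04 °C

T_f ≈ 53.0 °C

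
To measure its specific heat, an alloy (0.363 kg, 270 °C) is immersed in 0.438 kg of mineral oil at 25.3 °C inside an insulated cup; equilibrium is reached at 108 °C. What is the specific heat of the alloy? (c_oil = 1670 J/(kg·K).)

Setting the total heat transfer to zero:
0.363×c×(108 − 270) + 0.438×1670×(108 − 25.3) = 0
-58.81 c = -60492
c = -60492/-58.81 ≈ 1029 J/(kg·K)

c ≈ 1030 J/(kg·K)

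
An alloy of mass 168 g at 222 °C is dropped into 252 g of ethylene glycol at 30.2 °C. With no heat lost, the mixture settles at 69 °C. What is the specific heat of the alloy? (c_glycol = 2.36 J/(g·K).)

Heat lost by the alloy = heat gained by the glycol:
168·c·(222 − 69) = 252·2.36·(69 − 30.2)
25704 c = 23075  ⇒  c ≈ 0.8977 J/(g·K)

c ≈ 0.898 J/(g·K)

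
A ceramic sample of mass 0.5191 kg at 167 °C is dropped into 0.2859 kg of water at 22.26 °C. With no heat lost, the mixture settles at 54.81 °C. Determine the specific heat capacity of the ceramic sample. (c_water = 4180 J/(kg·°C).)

c ≈ 668 J/(kg·°C)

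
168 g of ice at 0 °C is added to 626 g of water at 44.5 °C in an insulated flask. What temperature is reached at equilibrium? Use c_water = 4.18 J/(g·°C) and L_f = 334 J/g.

Taking heat into each body as positive, Σ m c ΔT = 0:
melt ice: 168×334 = 56112; warm the meltwater: 702.24 T; water: 2616.7(T − 44.5)
3318.9 T = 116442 − 56112 = 60330
T ≈ 18.18 °C — above 0 °C, consistent with complete melting.

T_f ≈ 18.2 °C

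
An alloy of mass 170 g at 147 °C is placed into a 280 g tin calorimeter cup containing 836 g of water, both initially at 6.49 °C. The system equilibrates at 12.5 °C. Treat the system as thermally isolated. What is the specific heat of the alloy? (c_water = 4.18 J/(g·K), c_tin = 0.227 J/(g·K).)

c ≈ 0.935 J/(g·K)

Energy conservation, ΣQ = 0:
170·c·(12.5 − 147) + 836·4.18·(12.5 − 6.49) + 280·0.227·(12.5 − 6.49) = 0
-22865 c = -21384
c = -21384/-22865 ≈ 0.9352 J/(g·K)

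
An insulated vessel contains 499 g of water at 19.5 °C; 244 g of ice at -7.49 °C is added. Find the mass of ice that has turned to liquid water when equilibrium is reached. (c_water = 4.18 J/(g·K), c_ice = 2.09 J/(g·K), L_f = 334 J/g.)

m_melted ≈ 110 g

Heat available from the water dropping to 0 °C: 499·4.18·19.5 = 40673 J.
Warming the ice to 0 °C takes 244·2.09·7.49 = 3819.6 J, leaving 36854 J for melting.
Fully melting the ice requires m_ice L_f = 244·334 = 81496 J.
36854 J < 81496 J, so only part of the ice melts and the system sits at 0 °C.
Mass melted = 36854/334 ≈ 110.3 g.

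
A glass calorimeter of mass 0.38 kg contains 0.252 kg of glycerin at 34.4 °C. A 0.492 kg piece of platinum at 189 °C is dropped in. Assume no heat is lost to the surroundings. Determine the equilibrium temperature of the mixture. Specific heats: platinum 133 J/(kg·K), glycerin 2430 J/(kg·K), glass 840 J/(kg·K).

T_f ≈ 44.5 °C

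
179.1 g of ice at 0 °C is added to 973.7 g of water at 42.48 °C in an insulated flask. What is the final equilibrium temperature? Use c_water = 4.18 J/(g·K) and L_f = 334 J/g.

T_f ≈ 23.5 °C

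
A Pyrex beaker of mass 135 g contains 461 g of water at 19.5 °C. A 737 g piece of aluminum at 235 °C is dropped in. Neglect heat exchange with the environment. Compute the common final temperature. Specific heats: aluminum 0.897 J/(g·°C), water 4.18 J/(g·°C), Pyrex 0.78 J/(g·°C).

T_f ≈ 72.4 °C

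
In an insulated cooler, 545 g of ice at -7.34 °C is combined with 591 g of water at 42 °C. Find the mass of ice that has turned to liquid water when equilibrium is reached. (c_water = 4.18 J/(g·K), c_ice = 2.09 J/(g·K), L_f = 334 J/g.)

m_melted ≈ 286 g

Cooling the water to 0 °C releases 591·4.18·42 = 103756 J.
Warming the ice to 0 °C takes 545·2.09·7.34 = 8360.6 J, leaving 95395 J for melting.
To melt every bit of ice: 545·334 = 182030 J.
Since 95395 < 182030 J, not all the ice melts; equilibrium is at 0 °C.
m_melt = 95395 / L_f = 285.6 g.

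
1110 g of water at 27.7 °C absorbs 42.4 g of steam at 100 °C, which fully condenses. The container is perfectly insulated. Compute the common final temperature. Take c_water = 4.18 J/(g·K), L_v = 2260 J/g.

T_f ≈ 50.3 °C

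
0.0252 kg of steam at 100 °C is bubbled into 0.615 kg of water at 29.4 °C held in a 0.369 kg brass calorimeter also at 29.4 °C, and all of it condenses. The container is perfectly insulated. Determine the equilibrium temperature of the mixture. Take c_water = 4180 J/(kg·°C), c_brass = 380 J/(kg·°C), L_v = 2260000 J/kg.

T_f ≈ 52.3 °C

Setting the total heat transfer to zero:
latent heat released on condensation: 0.0252×2260000 = 56952
  condensed water 100 °C→T: 105.34(T − 100)
  original water: 2570.7(T − 29.4)
  cup: 140.22(T − 29.4)
2816.3 T = 56952 + 10534 + 79701 = 147187
T ≈ 52.26 °C (< 100 °C, so full condensation is consistent).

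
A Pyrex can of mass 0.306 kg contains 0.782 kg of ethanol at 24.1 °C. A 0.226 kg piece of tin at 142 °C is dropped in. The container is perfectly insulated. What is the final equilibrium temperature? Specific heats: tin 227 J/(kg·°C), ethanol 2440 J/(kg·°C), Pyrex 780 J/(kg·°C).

Conservation of energy gives ΣQ = 0:
0.226×227×(T − 142) + 0.782×2440×(T − 24.1) + 0.306×780×(T − 24.1) = 0
51.3(T − 142) + 1908.1(T − 24.1) + 238.68(T − 24.1) = 0
(51.3 + 1908.1 + 238.68) T = 51.3×142 + 1908.1×24.1 + 238.68×24.1
T ≈ 26.85 °C

T_f ≈ 26.9 °C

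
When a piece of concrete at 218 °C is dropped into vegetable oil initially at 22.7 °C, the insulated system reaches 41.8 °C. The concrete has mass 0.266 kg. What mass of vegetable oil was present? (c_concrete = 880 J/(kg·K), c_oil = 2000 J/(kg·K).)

Taking heat into each body as positive, Σ m c ΔT = 0:
0.266·880·(41.8 − 218) + m·2000·(41.8 − 22.7) = 0
38200 m = 41245
m = 41245/38200 ≈ 1.08 kg

m ≈ 1.08 kg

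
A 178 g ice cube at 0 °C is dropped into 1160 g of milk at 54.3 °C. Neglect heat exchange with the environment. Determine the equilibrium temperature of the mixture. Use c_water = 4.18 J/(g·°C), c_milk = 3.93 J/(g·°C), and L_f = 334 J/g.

Conservation of energy gives ΣQ = 0:
melt ice: 178·334 = 59452
  meltwater 0→T: 178·4.18·T = 744.04 T
  milk: 4558.8(T − 54.3)
5302.8 T = 247543 − 59452 = 188091
T ≈ 35.47 °C — above 0 °C, consistent with complete melting.

T_f ≈ 35.5 °C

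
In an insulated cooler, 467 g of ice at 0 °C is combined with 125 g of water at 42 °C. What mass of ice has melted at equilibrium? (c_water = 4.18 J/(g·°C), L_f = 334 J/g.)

Heat available from the water dropping to 0 °C: 125·4.18·42 = 21945 J.
Fully melting the ice requires m_ice L_f = 467·334 = 155978 J.
Since 21945 < 155978 J, not all the ice melts; equilibrium is at 0 °C.
m_melted·334 = 21945  ⇒  m_melted ≈ 65.7 g.

m_melted ≈ 65.7 g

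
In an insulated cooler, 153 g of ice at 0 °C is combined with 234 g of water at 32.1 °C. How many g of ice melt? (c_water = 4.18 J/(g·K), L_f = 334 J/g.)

Heat available from the water dropping to 0 °C: 234×4.18×32.1 = 31398 J.
To melt every bit of ice: 153×334 = 51102 J.
That's not enough to melt it all — equilibrium is at 0 °C with ice remaining.
m_melted×334 = 31398  ⇒  m_melted ≈ 94 g.

m_melted ≈ 94 g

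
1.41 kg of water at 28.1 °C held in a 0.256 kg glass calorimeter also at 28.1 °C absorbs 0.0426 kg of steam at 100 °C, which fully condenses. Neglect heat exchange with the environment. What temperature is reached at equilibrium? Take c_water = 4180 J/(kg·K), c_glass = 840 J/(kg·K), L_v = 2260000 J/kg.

Setting the total heat transfer to zero:
steam→water at 100 °C releases m L_v = 0.0426×2260000 = 96276; condensate cools 100→T: 0.0426×4180×(T − 100) = 178.07(T − 100); original water: 5893.8(T − 28.1); cup: 215.04(T − 28.1)
6286.9 T = 96276 + 17807 + 171658 = 285741
T ≈ 45.45 °C — below 100 °C, confirming all the steam condensed.

T_f ≈ 45.5 °C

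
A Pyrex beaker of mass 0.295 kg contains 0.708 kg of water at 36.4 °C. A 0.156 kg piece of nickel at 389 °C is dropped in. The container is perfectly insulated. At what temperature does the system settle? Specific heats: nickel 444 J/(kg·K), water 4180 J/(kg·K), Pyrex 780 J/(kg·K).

With ΣQ=0 the equilibrium temperature is the m·c-weighted mean:
T_f = (69.26·389 + 2959.4·36.4 + 230.1·36.4) / (69.26 + 2959.4 + 230.1)
    = 143043 / 3258.8 ≈ 43.89 °C

T_f ≈ 43.9 °C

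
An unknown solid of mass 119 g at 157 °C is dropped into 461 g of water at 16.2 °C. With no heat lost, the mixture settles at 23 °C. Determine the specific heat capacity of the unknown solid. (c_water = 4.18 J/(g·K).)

c ≈ 0.822 J/(g·K)

Heat lost by the unknown solid = heat gained by the water:
119×c×(157 − 23) = 461×4.18×(23 − 16.2)
15946 c = 13103  ⇒  c ≈ 0.8217 J/(g·K)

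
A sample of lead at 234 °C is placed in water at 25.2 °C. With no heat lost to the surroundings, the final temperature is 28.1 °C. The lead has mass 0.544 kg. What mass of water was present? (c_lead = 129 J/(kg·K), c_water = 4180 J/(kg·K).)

m ≈ 1.19 kg

|Q_lead| = |Q_water|:
0.544×129×(234 − 28.1) = m×4180×(28.1 − 25.2)
12122 m = 14449  ⇒  m ≈ 1.192 kg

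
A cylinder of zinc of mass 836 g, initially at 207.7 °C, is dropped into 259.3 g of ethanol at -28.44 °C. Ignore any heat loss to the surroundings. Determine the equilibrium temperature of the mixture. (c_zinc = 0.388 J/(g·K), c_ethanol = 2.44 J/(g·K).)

T_f ≈ 51.6 °C

Heat lost by the zinc equals heat gained by the ethanol:
836·0.388·(207.7 − T) = 259.3·2.44·(T − (-28.44))
324.37(207.7 − T) = 632.69(T − (-28.44))
957.06 T = 49377  ⇒  T ≈ 51.59 °C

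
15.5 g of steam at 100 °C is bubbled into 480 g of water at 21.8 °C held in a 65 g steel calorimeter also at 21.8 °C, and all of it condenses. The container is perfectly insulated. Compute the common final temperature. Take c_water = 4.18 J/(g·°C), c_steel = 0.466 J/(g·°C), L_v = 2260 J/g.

T_f ≈ 40.9 °C

Conservation of energy gives ΣQ = 0:
latent heat released on condensation: 15.5·2260 = 35030; condensate cools 100→T: 15.5·4.18·(T − 100) = 64.79(T − 100); water warms: 480·4.18·(T − 21.8) = 2006.4(T − 21.8); cup: 30.29(T − 21.8)
2101.5 T = 35030 + 6479 + 44400 = 85909
T ≈ 40.88 °C — below 100 °C, confirming all the steam condensed.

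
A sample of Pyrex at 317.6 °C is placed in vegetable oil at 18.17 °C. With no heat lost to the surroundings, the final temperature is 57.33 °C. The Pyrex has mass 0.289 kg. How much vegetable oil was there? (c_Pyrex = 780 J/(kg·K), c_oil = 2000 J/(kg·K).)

Heat gained plus heat lost sum to zero:
0.289×780×(57.33 − 317.6) + m×2000×(57.33 − 18.17) = 0
78320 m = 58670
m = 58670/78320 ≈ 0.7491 kg

m ≈ 0.749 kg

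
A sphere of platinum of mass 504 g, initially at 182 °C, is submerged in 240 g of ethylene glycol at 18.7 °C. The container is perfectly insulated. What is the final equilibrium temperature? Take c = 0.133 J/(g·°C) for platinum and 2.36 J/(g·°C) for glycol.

Net heat exchanged in the isolated system is zero:
504·0.133·(T − 182) + 240·2.36·(T − 18.7) = 0
633.43 T = 22792
T = 22792 / 633.43 = 36 °C

T_f ≈ 36.0 °C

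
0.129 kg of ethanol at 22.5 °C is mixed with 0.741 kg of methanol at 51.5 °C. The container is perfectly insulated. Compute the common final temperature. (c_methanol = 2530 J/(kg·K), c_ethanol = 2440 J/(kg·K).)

T_f ≈ 47.3 °C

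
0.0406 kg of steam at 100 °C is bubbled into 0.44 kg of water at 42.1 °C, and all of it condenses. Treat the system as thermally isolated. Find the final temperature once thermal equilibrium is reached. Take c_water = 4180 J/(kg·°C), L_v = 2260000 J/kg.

Taking heat into each body as positive, Σ m c ΔT = 0:
steam→water at 100 °C releases m L_v = 0.0406×2260000 = 91756
  condensate cools 100→T: 0.0406×4180×(T − 100) = 169.71(T − 100)
  water warms: 0.44×4180×(T − 42.1) = 1839.2(T − 42.1)
2008.9 T = 91756 + 16971 + 77430 = 186157
T ≈ 92.67 °C, under the boiling point, so the assumption holds.

T_f ≈ 92.7 °C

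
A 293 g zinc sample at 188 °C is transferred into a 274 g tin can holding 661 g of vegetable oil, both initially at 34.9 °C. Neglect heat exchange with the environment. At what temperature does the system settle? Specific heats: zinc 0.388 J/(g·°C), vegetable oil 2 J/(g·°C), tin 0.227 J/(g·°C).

T_f ≈ 46.5 °C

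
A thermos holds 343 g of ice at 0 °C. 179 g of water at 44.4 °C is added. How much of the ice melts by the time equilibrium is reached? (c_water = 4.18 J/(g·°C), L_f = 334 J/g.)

Water can give up m c ΔT = 179·4.18·44.4 = 33221 J before reaching 0 °C.
Fully melting the ice requires m_ice L_f = 343·334 = 114562 J.
33221 J < 114562 J, so only part of the ice melts and the system sits at 0 °C.
m_melt = 33221 / L_f = 99.46 g.

m_melted ≈ 99.5 g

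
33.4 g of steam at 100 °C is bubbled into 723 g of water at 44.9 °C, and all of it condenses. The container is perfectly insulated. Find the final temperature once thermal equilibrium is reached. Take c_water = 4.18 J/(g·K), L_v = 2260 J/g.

T_f ≈ 71.2 °C

Energy balance with sensible and latent terms:
condense steam: −33.4×2260 = −75484
  condensate cools 100→T: 33.4×4.18×(T − 100) = 139.61(T − 100)
  original water: 3022.1(T − 44.9)
3161.8 T = 75484 + 13961 + 135694 = 225139
T ≈ 71.21 °C (< 100 °C, so full condensation is consistent).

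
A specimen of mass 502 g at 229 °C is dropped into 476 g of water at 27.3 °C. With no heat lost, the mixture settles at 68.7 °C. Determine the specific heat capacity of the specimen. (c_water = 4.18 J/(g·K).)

c ≈ 1.02 J/(g·K)

Net heat exchanged in the isolated system is zero:
502·c·(68.7 − 229) + 476·4.18·(68.7 − 27.3) = 0
-80471 c = -82373
c = -82373/-80471 ≈ 1.024 J/(g·K)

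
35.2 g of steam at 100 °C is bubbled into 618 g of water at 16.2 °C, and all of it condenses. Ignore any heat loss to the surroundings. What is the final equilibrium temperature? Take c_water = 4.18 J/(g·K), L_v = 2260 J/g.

T_f ≈ 49.9 °C

Setting the total heat transfer to zero:
condense steam: −35.2×2260 = −79552; condensate cools 100→T: 35.2×4.18×(T − 100) = 147.14(T − 100); original water: 2583.2(T − 16.2)
2730.4 T = 79552 + 14714 + 41848 = 136114
T ≈ 49.85 °C (< 100 °C, so full condensation is consistent).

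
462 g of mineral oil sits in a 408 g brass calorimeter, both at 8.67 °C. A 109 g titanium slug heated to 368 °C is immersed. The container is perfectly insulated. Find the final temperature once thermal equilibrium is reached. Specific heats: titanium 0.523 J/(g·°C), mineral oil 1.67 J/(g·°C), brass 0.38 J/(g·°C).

T_f ≈ 29.5 °C

Setting the total heat transfer to zero:
109×0.523×(T − 368) + 462×1.67×(T − 8.67) + 408×0.38×(T − 8.67) = 0
57.01(T − 368) + 771.54(T − 8.67) + 155.04(T − 8.67) = 0
(57.01 + 771.54 + 155.04) T = 57.01×368 + 771.54×8.67 + 155.04×8.67
T ≈ 29.50 °C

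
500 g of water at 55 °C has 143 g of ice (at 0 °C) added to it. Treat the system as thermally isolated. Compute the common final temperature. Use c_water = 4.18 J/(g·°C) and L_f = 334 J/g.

T_f ≈ 25.0 °C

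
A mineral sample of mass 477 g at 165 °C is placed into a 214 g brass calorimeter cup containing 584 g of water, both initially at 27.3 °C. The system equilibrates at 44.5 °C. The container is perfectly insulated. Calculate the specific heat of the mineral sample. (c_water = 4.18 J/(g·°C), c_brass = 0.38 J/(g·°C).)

c ≈ 0.755 J/(g·°C)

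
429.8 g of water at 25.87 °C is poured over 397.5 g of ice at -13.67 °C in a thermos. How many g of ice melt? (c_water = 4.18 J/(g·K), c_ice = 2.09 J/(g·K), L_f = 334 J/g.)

m_melted ≈ 105 g

Water can give up m c ΔT = 429.8×4.18×25.87 = 46477 J before reaching 0 °C.
Of that, 397.5×2.09×13.67 = 11357 J goes to bring the ice to 0 °C, leaving 35120 J.
Fully melting the ice requires m_ice L_f = 397.5×334 = 132765 J.
35120 J < 132765 J, so only part of the ice melts and the system sits at 0 °C.
Mass melted = 35120/334 ≈ 105.2 g.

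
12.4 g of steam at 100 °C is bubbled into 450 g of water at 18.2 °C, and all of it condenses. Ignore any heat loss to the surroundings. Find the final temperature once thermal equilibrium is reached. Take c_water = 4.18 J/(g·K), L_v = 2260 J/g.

T_f ≈ 34.9 °C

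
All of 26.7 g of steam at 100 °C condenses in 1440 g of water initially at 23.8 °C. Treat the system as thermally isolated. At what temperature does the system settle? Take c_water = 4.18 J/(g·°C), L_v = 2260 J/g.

Heat gained plus heat lost sum to zero:
condense steam: −26.7·2260 = −60342
  condensed water 100 °C→T: 111.61(T − 100)
  original water: 6019.2(T − 23.8)
6130.8 T = 60342 + 11161 + 143257 = 214760
T ≈ 35.03 °C — below 100 °C, confirming all the steam condensed.

T_f ≈ 35.0 °C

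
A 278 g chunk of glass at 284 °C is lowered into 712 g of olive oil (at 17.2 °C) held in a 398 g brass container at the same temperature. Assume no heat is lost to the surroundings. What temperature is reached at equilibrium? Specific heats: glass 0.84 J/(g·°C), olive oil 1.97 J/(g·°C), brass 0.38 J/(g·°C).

T_f ≈ 52.1 °C

T_f = Σ m_i c_i T_i / Σ m_i c_i:
T_f = (233.52×284 + 1402.6×17.2 + 151.24×17.2) / (233.52 + 1402.6 + 151.24)
    = 93046 / 1787.4 ≈ 52.06 °C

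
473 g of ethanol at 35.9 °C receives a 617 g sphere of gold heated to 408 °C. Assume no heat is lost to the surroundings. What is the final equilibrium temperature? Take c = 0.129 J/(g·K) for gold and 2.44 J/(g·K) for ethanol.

T_f ≈ 59.9 °C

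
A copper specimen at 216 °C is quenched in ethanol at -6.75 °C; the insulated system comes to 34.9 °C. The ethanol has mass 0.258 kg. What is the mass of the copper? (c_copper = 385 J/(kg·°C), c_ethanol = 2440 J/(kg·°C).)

m ≈ 0.376 kg

Net heat exchanged in the isolated system is zero:
m×385×(34.9 − 216) + 0.258×2440×(34.9 − (-6.75)) = 0
-69724 m = -26220
m = -26220/-69724 ≈ 0.376 kg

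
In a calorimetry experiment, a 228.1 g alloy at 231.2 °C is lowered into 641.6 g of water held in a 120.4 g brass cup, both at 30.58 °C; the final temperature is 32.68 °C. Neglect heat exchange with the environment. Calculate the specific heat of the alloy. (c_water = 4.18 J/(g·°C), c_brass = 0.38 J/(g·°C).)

Conservation of energy gives ΣQ = 0:
228.1·c·(32.68 − 231.2) + 641.6·4.18·(32.68 − 30.58) + 120.4·0.38·(32.68 − 30.58) = 0
-45282 c = -5728
c = -5728/-45282 ≈ 0.1265 J/(g·°C)

c ≈ 0.126 J/(g·°C)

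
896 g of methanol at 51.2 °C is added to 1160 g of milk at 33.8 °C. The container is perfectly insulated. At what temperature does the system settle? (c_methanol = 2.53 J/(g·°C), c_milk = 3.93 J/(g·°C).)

T_f is the heat-capacity-weighted average of the initial temperatures:
T_f = (2266.9·51.2 + 4558.8·33.8) / (2266.9 + 4558.8)
    = 270152 / 6825.7 ≈ 39.58 °C

T_f ≈ 39.6 °C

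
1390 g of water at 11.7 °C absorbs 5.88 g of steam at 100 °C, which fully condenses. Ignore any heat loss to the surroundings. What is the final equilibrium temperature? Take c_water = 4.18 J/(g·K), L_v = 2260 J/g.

Conservation of energy gives ΣQ = 0:
latent heat released on condensation: 5.88×2260 = 13289; condensed water 100 °C→T: 24.58(T − 100); original water: 5810.2(T − 11.7)
5834.8 T = 13289 + 2457.8 + 67979 = 83726
T ≈ 14.35 °C — below 100 °C, confirming all the steam condensed.

T_f ≈ 14.3 °C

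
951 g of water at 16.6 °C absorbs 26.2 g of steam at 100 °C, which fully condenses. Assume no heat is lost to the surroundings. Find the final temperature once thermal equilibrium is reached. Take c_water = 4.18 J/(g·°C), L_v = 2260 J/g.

Setting the total heat transfer to zero:
steam→water at 100 °C releases m L_v = 26.2×2260 = 59212; condensed water 100 °C→T: 109.52(T − 100); water warms: 951×4.18×(T − 16.6) = 3975.2(T − 16.6)
4084.7 T = 59212 + 10952 + 65988 = 136152
T ≈ 33.33 °C, under the boiling point, so the assumption holds.

T_f ≈ 33.3 °C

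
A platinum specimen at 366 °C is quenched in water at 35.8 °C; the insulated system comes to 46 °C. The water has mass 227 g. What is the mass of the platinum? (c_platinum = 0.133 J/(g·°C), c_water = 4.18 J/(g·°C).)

m ≈ 227 g

Net heat exchanged in the isolated system is zero:
m×0.133×(46 − 366) + 227×4.18×(46 − 35.8) = 0
-42.56 m = -9678.4
m = -9678.4/-42.56 ≈ 227.4 g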